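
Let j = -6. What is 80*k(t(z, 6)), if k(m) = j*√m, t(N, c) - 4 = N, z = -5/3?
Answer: -160*√21 ≈ -733.21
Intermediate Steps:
z = -5/3 (z = -5*⅓ = -5/3 ≈ -1.6667)
t(N, c) = 4 + N
k(m) = -6*√m
80*k(t(z, 6)) = 80*(-6*√(4 - 5/3)) = 80*(-2*√21) = -160*√21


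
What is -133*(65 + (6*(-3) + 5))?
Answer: -6916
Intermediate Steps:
-133*(65 + (6*(-3) + 5)) = -133*(65 + (-18 + 5)) = -133*(65 - 13) = -133*52 = -6916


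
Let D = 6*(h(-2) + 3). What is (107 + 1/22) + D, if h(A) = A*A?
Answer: 3279/22 ≈ 149.05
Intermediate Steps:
h(A) = A**2
D = 42 (D = 6*((-2)**2 + 3) = 6*(4 + 3) = 6*7 = 42)
(107 + 1/22) + D = (107 + 1/22) + 42 = 2355/22 + 42 = 3279/22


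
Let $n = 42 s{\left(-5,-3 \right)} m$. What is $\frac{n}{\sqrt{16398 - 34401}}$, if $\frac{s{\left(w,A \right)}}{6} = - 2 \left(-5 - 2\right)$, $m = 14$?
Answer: $- \frac{16464 i \sqrt{18003}}{6001} \approx - 368.12 i$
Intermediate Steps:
$s{\left(w,A \right)} = 84$ ($s{\left(w,A \right)} = 6 \left(- 2 \left(-5 - 2\right)\right) = 6 \left(\left(-2\right) \left(-7\right)\right) = 6 \cdot 14 = 84$)
$n = 49392$ ($n = 42 \cdot 84 \cdot 14 = 3528 \cdot 14 = 49392$)
$\frac{n}{\sqrt{16398 - 34401}} = \frac{49392}{\sqrt{16398 - 34401}} = \frac{49392}{\sqrt{-18003}} = \frac{49392}{i \sqrt{18003}} = 49392 \left(- \frac{i \sqrt{18003}}{18003}\right) = - \frac{16464 i \sqrt{18003}}{6001}$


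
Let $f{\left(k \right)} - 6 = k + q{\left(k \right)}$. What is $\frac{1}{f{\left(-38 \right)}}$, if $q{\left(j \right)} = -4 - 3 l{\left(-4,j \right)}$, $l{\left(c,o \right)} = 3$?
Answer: $- \frac{1}{45} \approx -0.022222$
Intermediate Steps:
$q{\left(j \right)} = -13$ ($q{\left(j \right)} = -4 - 9 = -13$)
$f{\left(k \right)} = -7 + k$ ($f{\left(k \right)} = 6 + \left(k - 13\right) = 6 + \left(-13 + k\right) = -7 + k$)
$\frac{1}{f{\left(-38 \right)}} = \frac{1}{-7 - 38} = \frac{1}{-45} = - \frac{1}{45}$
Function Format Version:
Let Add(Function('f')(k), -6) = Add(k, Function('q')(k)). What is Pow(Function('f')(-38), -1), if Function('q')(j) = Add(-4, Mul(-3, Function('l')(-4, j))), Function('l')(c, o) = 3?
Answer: Rational(-1, 45) ≈ -0.022222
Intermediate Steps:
Function('q')(j) = -13 (Function('q')(j) = Add(-4, Mul(-3, 3)) = Add(-4, -9) = -13)
Function('f')(k) = Add(-7, k) (Function('f')(k) = Add(6, Add(k, -13)) = Add(6, Add(-13, k)) = Add(-7, k))
Pow(Function('f')(-38), -1) = Pow(Add(-7, -38), -1) = Pow(-45, -1) = Rational(-1, 45)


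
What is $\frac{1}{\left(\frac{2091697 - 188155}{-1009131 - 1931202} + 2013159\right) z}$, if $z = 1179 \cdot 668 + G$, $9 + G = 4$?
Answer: $\frac{89101}{141269375707327595} \approx 6.3072 \cdot 10^{-13}$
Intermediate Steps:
$G = -5$ ($G = -9 + 4 = -5$)
$z = 787567$ ($z = 1179 \cdot 668 - 5 = 787572 - 5 = 787567$)
$\frac{1}{\left(\frac{2091697 - 188155}{-1009131 - 1931202} + 2013159\right) z} = \frac{1}{\left(\frac{2091697 - 188155}{-1009131 - 1931202} + 2013159\right) 787567} = \frac{1}{\frac{1903542}{-2940333} + 2013159} \cdot \frac{1}{787567} = \frac{1}{1903542 \left(- \frac{1}{2940333}\right) + 2013159} \cdot \frac{1}{787567} = \frac{1}{- \frac{634514}{980111} + 2013159} \cdot \frac{1}{787567} = \frac{1}{\frac{1973118646135}{980111}} \cdot \frac{1}{787567} = \frac{980111}{1973118646135} \cdot \frac{1}{787567} = \frac{89101}{141269375707327595}$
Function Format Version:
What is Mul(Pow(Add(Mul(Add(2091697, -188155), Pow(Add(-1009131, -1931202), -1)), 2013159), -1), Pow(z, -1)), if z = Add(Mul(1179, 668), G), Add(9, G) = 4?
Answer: Rational(89101, 141269375707327595) ≈ 6.3072e-13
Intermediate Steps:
G = -5 (G = Add(-9, 4) = -5)
z = 787567 (z = Add(Mul(1179, 668), -5) = Add(787572, -5) = 787567)
Mul(Pow(Add(Mul(Add(2091697, -188155), Pow(Add(-1009131, -1931202), -1)), 2013159), -1), Pow(z, -1)) = Mul(Pow(Add(Mul(Add(2091697, -188155), Pow(Add(-1009131, -1931202), -1)), 2013159), -1), Pow(787567, -1)) = Mul(Pow(Add(Mul(1903542, Pow(-2940333, -1)), 2013159), -1), Rational(1, 787567)) = Mul(Pow(Add(Mul(1903542, Rational(-1, 2940333)), 2013159), -1), Rational(1, 787567)) = Mul(Pow(Add(Rational(-634514, 980111), 2013159), -1), Rational(1, 787567)) = Mul(Pow(Rational(1973118646135, 980111), -1), Rational(1, 787567)) = Mul(Rational(980111, 1973118646135), Rational(1, 787567)) = Rational(89101, 141269375707327595)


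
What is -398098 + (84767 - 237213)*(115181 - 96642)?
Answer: -2826594492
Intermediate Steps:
-398098 + (84767 - 237213)*(115181 - 96642) = -398098 - 152446*18539 = -398098 - 2826196394 = -2826594492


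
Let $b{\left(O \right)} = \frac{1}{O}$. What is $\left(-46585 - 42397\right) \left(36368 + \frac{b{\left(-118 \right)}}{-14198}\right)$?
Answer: $- \frac{2710820522166923}{837682} \approx -3.2361 \cdot 10^{9}$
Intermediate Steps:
$\left(-46585 - 42397\right) \left(36368 + \frac{b{\left(-118 \right)}}{-14198}\right) = \left(-46585 - 42397\right) \left(36368 + \frac{1}{\left(-118\right) \left(-14198\right)}\right) = - 88982 \left(36368 - - \frac{1}{1675364}\right) = - 88982 \left(36368 + \frac{1}{1675364}\right) = \left(-88982\right) \frac{60929637953}{1675364} = - \frac{2710820522166923}{837682}$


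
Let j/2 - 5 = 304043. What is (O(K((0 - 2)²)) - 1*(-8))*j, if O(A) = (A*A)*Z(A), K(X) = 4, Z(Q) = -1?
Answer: -4864768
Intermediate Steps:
j = 608096 (j = 10 + 2*304043 = 10 + 608086 = 608096)
O(A) = -A² (O(A) = (A*A)*(-1) = A²*(-1) = -A²)
(O(K((0 - 2)²)) - 1*(-8))*j = (-1*4² - 1*(-8))*608096 = (-1*16 + 8)*608096 = (-16 + 8)*608096 = -8*608096 = -4864768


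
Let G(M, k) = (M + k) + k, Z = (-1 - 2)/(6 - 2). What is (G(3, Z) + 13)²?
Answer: 841/4 ≈ 210.25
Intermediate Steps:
Z = -¾ (Z = -3/4 = -3*¼ = -¾ ≈ -0.75000)
G(M, k) = M + 2*k
(G(3, Z) + 13)² = ((3 + 2*(-¾)) + 13)² = ((3 - 3/2) + 13)² = (3/2 + 13)² = (29/2)² = 841/4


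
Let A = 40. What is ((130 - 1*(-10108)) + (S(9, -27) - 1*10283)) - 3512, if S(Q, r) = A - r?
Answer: -3490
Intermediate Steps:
S(Q, r) = 40 - r
((130 - 1*(-10108)) + (S(9, -27) - 1*10283)) - 3512 = ((130 - 1*(-10108)) + ((40 - 1*(-27)) - 1*10283)) - 3512 = ((130 + 10108) + ((40 + 27) - 10283)) - 3512 = (10238 + (67 - 10283)) - 3512 = (10238 - 10216) - 3512 = 22 - 3512 = -3490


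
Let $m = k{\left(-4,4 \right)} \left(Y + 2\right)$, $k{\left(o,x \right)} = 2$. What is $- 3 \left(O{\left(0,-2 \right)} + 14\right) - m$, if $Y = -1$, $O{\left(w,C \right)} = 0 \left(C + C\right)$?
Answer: $-44$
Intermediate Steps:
$O{\left(w,C \right)} = 0$ ($O{\left(w,C \right)} = 0 \cdot 2 C = 0$)
$m = 2$ ($m = 2 \left(-1 + 2\right) = 2 \cdot 1 = 2$)
$- 3 \left(O{\left(0,-2 \right)} + 14\right) - m = - 3 \left(0 + 14\right) - 2 = \left(-3\right) 14 - 2 = -42 - 2 = -44$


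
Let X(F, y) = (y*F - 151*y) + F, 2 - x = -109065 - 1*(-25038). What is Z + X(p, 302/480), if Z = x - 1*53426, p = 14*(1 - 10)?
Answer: 7272653/240 ≈ 30303.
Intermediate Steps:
x = 84029 (x = 2 - (-109065 - 1*(-25038)) = 2 - (-109065 + 25038) = 2 - 1*(-84027) = 2 + 84027 = 84029)
p = -126 (p = 14*(-9) = -126)
X(F, y) = F - 151*y + F*y (X(F, y) = (F*y - 151*y) + F = (-151*y + F*y) + F = F - 151*y + F*y)
Z = 30603 (Z = 84029 - 1*53426 = 84029 - 53426 = 30603)
Z + X(p, 302/480) = 30603 + (-126 - 45602/480 - 38052/480) = 30603 + (-126 - 151*151/240 - 126*151/240) = 30603 + (-126 - 22801/240 - 3171/40) = 30603 - 72067/240 = 7272653/240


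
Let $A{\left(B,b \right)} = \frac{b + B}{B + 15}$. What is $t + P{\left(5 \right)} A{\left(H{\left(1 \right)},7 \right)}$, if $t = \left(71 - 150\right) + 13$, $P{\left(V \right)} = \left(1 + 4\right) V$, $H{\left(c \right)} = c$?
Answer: $- \frac{107}{2} \approx -53.5$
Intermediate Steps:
$A{\left(B,b \right)} = \frac{B + b}{15 + B}$
$P{\left(V \right)} = 5 V$
$t = -66$ ($t = -79 + 13 = -66$)
$t + P{\left(5 \right)} A{\left(H{\left(1 \right)},7 \right)} = -66 + 5 \cdot 5 \frac{1 + 7}{15 + 1} = -66 + 25 \cdot \frac{1}{16} \cdot 8 = -66 + 25 \cdot \frac{1}{2} = -66 + \frac{25}{2} = - \frac{107}{2}$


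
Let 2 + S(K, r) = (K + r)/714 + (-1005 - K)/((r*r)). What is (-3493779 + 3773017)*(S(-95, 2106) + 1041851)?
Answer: 2952846174508419298/10149867 ≈ 2.9092e+11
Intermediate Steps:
S(K, r) = -2 + K/714 + r/714 + (-1005 - K)/r² (S(K, r) = -2 + ((K + r)/714 + (-1005 - K)/((r*r))) = -2 + ((K + r)*(1/714) + (-1005 - K)/(r²)) = -2 + ((K/714 + r/714) + (-1005 - K)/r²) = -2 + (K/714 + r/714 + (-1005 - K)/r²) = -2 + K/714 + r/714 + (-1005 - K)/r²)
(-3493779 + 3773017)*(S(-95, 2106) + 1041851) = (-3493779 + 3773017)*((-1005 - 1*(-95) + (1/714)*2106²*(-1428 - 95 + 2106))/2106² + 1041851) = 279238*((-1005 + 95 + (1/714)*4435236*583)/4435236 + 1041851) = 279238*((-1005 + 95 + 430957098/119)/4435236 + 1041851) = 279238*((1/4435236)*(430848808/119) + 1041851) = 279238*(8285554/10149867 + 1041851) = 279238*(10574657369371/10149867) = 2952846174508419298/10149867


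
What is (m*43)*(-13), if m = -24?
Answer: 13416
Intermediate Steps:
(m*43)*(-13) = -24*43*(-13) = -1032*(-13) = 13416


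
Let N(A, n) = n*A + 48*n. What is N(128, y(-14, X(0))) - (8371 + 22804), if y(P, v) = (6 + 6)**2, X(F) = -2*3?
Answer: -5831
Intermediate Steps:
X(F) = -6
y(P, v) = 144 (y(P, v) = 12**2 = 144)
N(A, n) = 48*n + A*n (N(A, n) = A*n + 48*n = 48*n + A*n)
N(128, y(-14, X(0))) - (8371 + 22804) = 144*(48 + 128) - (8371 + 22804) = 144*176 - 1*31175 = 25344 - 31175 = -5831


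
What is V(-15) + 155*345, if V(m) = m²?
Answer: 53700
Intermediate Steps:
V(-15) + 155*345 = (-15)² + 155*345 = 225 + 53475 = 53700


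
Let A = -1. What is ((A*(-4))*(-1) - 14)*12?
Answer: -216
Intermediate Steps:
((A*(-4))*(-1) - 14)*12 = (-1*(-4)*(-1) - 14)*12 = (4*(-1) - 14)*12 = (-4 - 14)*12 = -18*12 = -216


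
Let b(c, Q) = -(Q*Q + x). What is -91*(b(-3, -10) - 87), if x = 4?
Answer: 17381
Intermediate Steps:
b(c, Q) = -4 - Q² (b(c, Q) = -(Q*Q + 4) = -(Q² + 4) = -(4 + Q²) = -4 - Q²)
-91*(b(-3, -10) - 87) = -91*((-4 - 1*(-10)²) - 87) = -91*((-4 - 1*100) - 87) = -91*((-4 - 100) - 87) = -91*(-104 - 87) = -91*(-191) = 17381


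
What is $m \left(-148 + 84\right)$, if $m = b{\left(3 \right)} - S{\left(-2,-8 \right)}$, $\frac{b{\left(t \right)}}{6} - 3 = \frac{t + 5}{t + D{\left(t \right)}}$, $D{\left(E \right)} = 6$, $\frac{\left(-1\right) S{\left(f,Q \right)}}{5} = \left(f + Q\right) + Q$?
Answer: $\frac{12800}{3} \approx 4266.7$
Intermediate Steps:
$S{\left(f,Q \right)} = - 10 Q - 5 f$ ($S{\left(f,Q \right)} = - 5 \left(\left(f + Q\right) + Q\right) = - 5 \left(\left(Q + f\right) + Q\right) = - 5 \left(f + 2 Q\right) = - 10 Q - 5 f$)
$b{\left(t \right)} = 18 + \frac{6 \left(5 + t\right)}{6 + t}$ ($b{\left(t \right)} = 18 + 6 \frac{t + 5}{t + 6} = 18 + 6 \frac{5 + t}{6 + t} = 18 + \frac{6 \left(5 + t\right)}{6 + t}$)
$m = - \frac{200}{3}$ ($m = \frac{6 \left(23 + 4 \cdot 3\right)}{6 + 3} - \left(\left(-10\right) \left(-8\right) - -10\right) = \frac{6 \left(23 + 12\right)}{9} - \left(80 + 10\right) = 6 \cdot \frac{1}{9} \cdot 35 - 90 = \frac{70}{3} - 90 = - \frac{200}{3} \approx -66.667$)
$m \left(-148 + 84\right) = - \frac{200 \left(-148 + 84\right)}{3} = \left(- \frac{200}{3}\right) \left(-64\right) = \frac{12800}{3}$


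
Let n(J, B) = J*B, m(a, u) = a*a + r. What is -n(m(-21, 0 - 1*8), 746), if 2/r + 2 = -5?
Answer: -2301410/7 ≈ -3.2877e+5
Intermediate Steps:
r = -2/7 (r = 2/(-2 - 5) = 2/(-7) = 2*(-⅐) = -2/7 ≈ -0.28571)
m(a, u) = -2/7 + a² (m(a, u) = a*a - 2/7 = a² - 2/7 = -2/7 + a²)
n(J, B) = B*J
-n(m(-21, 0 - 1*8), 746) = -746*(-2/7 + (-21)²) = -746*(-2/7 + 441) = -746*3085/7 = -1*2301410/7 = -2301410/7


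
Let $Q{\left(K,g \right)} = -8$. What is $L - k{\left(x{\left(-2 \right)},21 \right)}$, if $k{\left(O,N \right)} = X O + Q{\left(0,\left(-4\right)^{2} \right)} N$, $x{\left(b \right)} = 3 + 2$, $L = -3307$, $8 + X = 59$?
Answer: $-3394$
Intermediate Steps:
$X = 51$ ($X = -8 + 59 = 51$)
$x{\left(b \right)} = 5$
$k{\left(O,N \right)} = - 8 N + 51 O$ ($k{\left(O,N \right)} = 51 O - 8 N = - 8 N + 51 O$)
$L - k{\left(x{\left(-2 \right)},21 \right)} = -3307 - \left(\left(-8\right) 21 + 51 \cdot 5\right) = -3307 - \left(-168 + 255\right) = -3307 - 87 = -3394$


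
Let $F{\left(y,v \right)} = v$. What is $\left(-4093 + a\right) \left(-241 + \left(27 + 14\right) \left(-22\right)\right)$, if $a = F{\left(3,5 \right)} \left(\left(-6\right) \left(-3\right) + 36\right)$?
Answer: $4369689$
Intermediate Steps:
$a = 270$ ($a = 5 \left(\left(-6\right) \left(-3\right) + 36\right) = 5 \left(18 + 36\right) = 5 \cdot 54 = 270$)
$\left(-4093 + a\right) \left(-241 + \left(27 + 14\right) \left(-22\right)\right) = \left(-4093 + 270\right) \left(-241 + \left(27 + 14\right) \left(-22\right)\right) = - 3823 \left(-241 + 41 \left(-22\right)\right) = - 3823 \left(-241 - 902\right) = \left(-3823\right) \left(-1143\right) = 4369689$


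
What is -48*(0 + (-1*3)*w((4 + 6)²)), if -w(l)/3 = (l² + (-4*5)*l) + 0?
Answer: -3456000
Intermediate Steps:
w(l) = -3*l² + 60*l (w(l) = -3*((l² + (-4*5)*l) + 0) = -3*((l² - 20*l) + 0) = -3*(l² - 20*l) = -3*l² + 60*l)
-48*(0 + (-1*3)*w((4 + 6)²)) = -48*(0 + (-1*3)*(3*(4 + 6)²*(20 - (4 + 6)²))) = -48*(0 - 9*10²*(20 - 1*10²)) = -48*(0 - 9*100*(20 - 1*100)) = -48*(0 - 9*100*(20 - 100)) = -48*(0 - 9*100*(-80)) = -48*(0 - 3*(-24000)) = -48*(0 + 72000) = -48*72000 = -3456000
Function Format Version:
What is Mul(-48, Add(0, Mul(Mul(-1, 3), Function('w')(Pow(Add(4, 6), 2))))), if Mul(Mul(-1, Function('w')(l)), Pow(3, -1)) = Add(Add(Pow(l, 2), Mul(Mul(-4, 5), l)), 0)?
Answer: -3456000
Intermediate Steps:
Function('w')(l) = Add(Mul(-3, Pow(l, 2)), Mul(60, l)) (Function('w')(l) = Mul(-3, Add(Add(Pow(l, 2), Mul(Mul(-4, 5), l)), 0)) = Mul(-3, Add(Add(Pow(l, 2), Mul(-20, l)), 0)) = Mul(-3, Add(Pow(l, 2), Mul(-20, l))) = Add(Mul(-3, Pow(l, 2)), Mul(60, l)))
Mul(-48, Add(0, Mul(Mul(-1, 3), Function('w')(Pow(Add(4, 6), 2))))) = Mul(-48, Add(0, Mul(Mul(-1, 3), Mul(3, Pow(Add(4, 6), 2), Add(20, Mul(-1, Pow(Add(4, 6), 2))))))) = Mul(-48, Add(0, Mul(-3, Mul(3, Pow(10, 2), Add(20, Mul(-1, Pow(10, 2))))))) = Mul(-48, Add(0, Mul(-3, Mul(3, 100, Add(20, Mul(-1, 100)))))) = Mul(-48, Add(0, Mul(-3, Mul(3, 100, Add(20, -100))))) = Mul(-48, Add(0, Mul(-3, Mul(3, 100, -80)))) = Mul(-48, Add(0, Mul(-3, -24000))) = Mul(-48, Add(0, 72000)) = Mul(-48, 72000) = -3456000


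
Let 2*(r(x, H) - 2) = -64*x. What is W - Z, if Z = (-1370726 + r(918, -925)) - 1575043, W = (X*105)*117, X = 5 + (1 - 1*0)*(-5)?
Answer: 2975143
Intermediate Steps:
r(x, H) = 2 - 32*x (r(x, H) = 2 + (-64*x)/2 = 2 - 32*x)
X = 0 (X = 5 + (1 + 0)*(-5) = 5 + 1*(-5) = 5 - 5 = 0)
W = 0 (W = (0*105)*117 = 0*117 = 0)
Z = -2975143 (Z = (-1370726 + (2 - 32*918)) - 1575043 = (-1370726 + (2 - 29376)) - 1575043 = (-1370726 - 29374) - 1575043 = -1400100 - 1575043 = -2975143)
W - Z = 0 - 1*(-2975143) = 0 + 2975143 = 2975143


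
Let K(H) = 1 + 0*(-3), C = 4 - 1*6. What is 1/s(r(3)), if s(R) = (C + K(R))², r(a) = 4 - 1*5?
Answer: 1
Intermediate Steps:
r(a) = -1 (r(a) = 4 - 5 = -1)
C = -2 (C = 4 - 6 = -2)
K(H) = 1 (K(H) = 1 + 0 = 1)
s(R) = 1 (s(R) = (-2 + 1)² = (-1)² = 1)
1/s(r(3)) = 1/1 = 1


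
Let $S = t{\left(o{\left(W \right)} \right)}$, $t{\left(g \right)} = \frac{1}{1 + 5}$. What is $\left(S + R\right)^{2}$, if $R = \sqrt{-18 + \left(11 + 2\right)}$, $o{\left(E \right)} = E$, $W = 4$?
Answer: $- \frac{179}{36} + \frac{i \sqrt{5}}{3} \approx -4.9722 + 0.74536 i$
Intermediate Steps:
$t{\left(g \right)} = \frac{1}{6}$
$S = \frac{1}{6} \approx 0.16667$
$R = i \sqrt{5}$ ($R = \sqrt{-18 + 13} = \sqrt{-5} = i \sqrt{5} \approx 2.2361 i$)
$\left(S + R\right)^{2} = \left(\frac{1}{6} + i \sqrt{5}\right)^{2}$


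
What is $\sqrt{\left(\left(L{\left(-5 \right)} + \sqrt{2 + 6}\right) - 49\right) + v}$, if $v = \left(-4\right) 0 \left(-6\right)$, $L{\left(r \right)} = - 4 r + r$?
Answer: $\sqrt{-34 + 2 \sqrt{2}} \approx 5.5832 i$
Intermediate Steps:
$L{\left(r \right)} = - 3 r$
$v = 0$ ($v = 0 \left(-6\right) = 0$)
$\sqrt{\left(\left(L{\left(-5 \right)} + \sqrt{2 + 6}\right) - 49\right) + v} = \sqrt{\left(\left(\left(-3\right) \left(-5\right) + \sqrt{2 + 6}\right) - 49\right) + 0} = \sqrt{\left(\left(15 + \sqrt{8}\right) - 49\right) + 0} = \sqrt{\left(\left(15 + 2 \sqrt{2}\right) - 49\right) + 0} = \sqrt{\left(-34 + 2 \sqrt{2}\right) + 0} = \sqrt{-34 + 2 \sqrt{2}}$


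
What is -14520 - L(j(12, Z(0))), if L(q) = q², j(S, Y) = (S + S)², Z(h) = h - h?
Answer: -346296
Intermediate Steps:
Z(h) = 0
j(S, Y) = 4*S² (j(S, Y) = (2*S)² = 4*S²)
-14520 - L(j(12, Z(0))) = -14520 - (4*12²)² = -14520 - (4*144)² = -14520 - 1*576² = -14520 - 1*331776 = -14520 - 331776 = -346296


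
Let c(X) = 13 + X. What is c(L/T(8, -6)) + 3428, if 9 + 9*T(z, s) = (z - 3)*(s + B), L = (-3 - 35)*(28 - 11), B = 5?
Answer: 26994/7 ≈ 3856.3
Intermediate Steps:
L = -646 (L = -38*17 = -646)
T(z, s) = -1 + (-3 + z)*(5 + s)/9 (T(z, s) = -1 + ((z - 3)*(s + 5))/9 = -1 + ((-3 + z)*(5 + s))/9 = -1 + (-3 + z)*(5 + s)/9)
c(L/T(8, -6)) + 3428 = (13 - 646/(-8/3 - ⅓*(-6) + (5/9)*8 + (⅑)*(-6)*8)) + 3428 = (13 - 646/(-8/3 + 2 + 40/9 - 16/3)) + 3428 = (13 - 646/(-14/9)) + 3428 = (13 - 646*(-9/14)) + 3428 = (13 + 2907/7) + 3428 = 2998/7 + 3428 = 26994/7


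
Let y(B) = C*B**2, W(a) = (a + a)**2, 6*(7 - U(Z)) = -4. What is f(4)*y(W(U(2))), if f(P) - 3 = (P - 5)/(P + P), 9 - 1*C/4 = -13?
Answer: 1132796368/81 ≈ 1.3985e+7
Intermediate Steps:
C = 88 (C = 36 - 4*(-13) = 36 + 52 = 88)
U(Z) = 23/3 (U(Z) = 7 - 1/6*(-4) = 7 + 2/3 = 23/3)
W(a) = 4*a**2 (W(a) = (2*a)**2 = 4*a**2)
f(P) = 3 + (-5 + P)/(2*P) (f(P) = 3 + (P - 5)/(P + P) = 3 + (-5 + P)/((2*P)) = 3 + (-5 + P)*(1/(2*P)) = 3 + (-5 + P)/(2*P))
y(B) = 88*B**2
f(4)*y(W(U(2))) = ((1/2)*(-5 + 7*4)/4)*(88*(4*(23/3)**2)**2) = ((1/2)*(1/4)*(-5 + 28))*(88*(4*(529/9))**2) = ((1/2)*(1/4)*23)*(88*(2116/9)**2) = 23*(88*(4477456/81))/8 = (23/8)*(394016128/81) = 1132796368/81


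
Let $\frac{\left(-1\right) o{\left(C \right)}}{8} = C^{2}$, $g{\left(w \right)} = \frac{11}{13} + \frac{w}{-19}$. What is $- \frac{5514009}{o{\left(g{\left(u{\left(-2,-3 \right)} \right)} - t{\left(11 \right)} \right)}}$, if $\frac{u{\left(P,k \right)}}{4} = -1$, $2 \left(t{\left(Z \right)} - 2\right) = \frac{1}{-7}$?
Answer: $\frac{5494601526323}{6060150} \approx 9.0668 \cdot 10^{5}$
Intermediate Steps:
$t{\left(Z \right)} = \frac{27}{14}$ ($t{\left(Z \right)} = 2 + \frac{1}{2 \left(-7\right)} = 2 + \frac{1}{2} \left(- \frac{1}{7}\right) = 2 - \frac{1}{14} = \frac{27}{14}$)
$u{\left(P,k \right)} = -4$ ($u{\left(P,k \right)} = 4 \left(-1\right) = -4$)
$g{\left(w \right)} = \frac{11}{13} - \frac{w}{19}$ ($g{\left(w \right)} = 11 \cdot \frac{1}{13} + w \left(- \frac{1}{19}\right) = \frac{11}{13} - \frac{w}{19}$)
$o{\left(C \right)} = - 8 C^{2}$
$- \frac{5514009}{o{\left(g{\left(u{\left(-2,-3 \right)} \right)} - t{\left(11 \right)} \right)}} = - \frac{5514009}{\left(-8\right) \left(\left(\frac{11}{13} - - \frac{4}{19}\right) - \frac{27}{14}\right)^{2}} = - \frac{5514009}{\left(-8\right) \left(\left(\frac{11}{13} + \frac{4}{19}\right) - \frac{27}{14}\right)^{2}} = - \frac{5514009}{\left(-8\right) \left(\frac{261}{247} - \frac{27}{14}\right)^{2}} = - \frac{5514009}{\left(-8\right) \left(- \frac{3015}{3458}\right)^{2}} = - \frac{5514009}{\left(-8\right) \frac{9090225}{11957764}} = - \frac{5514009}{- \frac{18180450}{2989441}} = \left(-5514009\right) \left(- \frac{2989441}{18180450}\right) = \frac{5494601526323}{6060150}$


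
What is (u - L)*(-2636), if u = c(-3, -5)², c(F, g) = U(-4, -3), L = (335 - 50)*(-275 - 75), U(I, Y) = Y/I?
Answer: -1051769931/4 ≈ -2.6294e+8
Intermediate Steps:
L = -99750 (L = 285*(-350) = -99750)
c(F, g) = ¾ (c(F, g) = -3/(-4) = -3*(-¼) = ¾)
u = 9/16 (u = (¾)² = 9/16 ≈ 0.56250)
(u - L)*(-2636) = (9/16 - 1*(-99750))*(-2636) = (9/16 + 99750)*(-2636) = (1596009/16)*(-2636) = -1051769931/4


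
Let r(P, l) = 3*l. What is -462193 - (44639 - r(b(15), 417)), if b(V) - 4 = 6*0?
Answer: -505581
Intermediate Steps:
b(V) = 4 (b(V) = 4 + 6*0 = 4 + 0 = 4)
-462193 - (44639 - r(b(15), 417)) = -462193 - (44639 - 3*417) = -462193 - (44639 - 1*1251) = -462193 - (44639 - 1251) = -462193 - 1*43388 = -462193 - 43388 = -505581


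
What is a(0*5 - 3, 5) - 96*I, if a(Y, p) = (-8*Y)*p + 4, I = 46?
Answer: -4292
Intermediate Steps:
a(Y, p) = 4 - 8*Y*p (a(Y, p) = -8*Y*p + 4 = 4 - 8*Y*p)
a(0*5 - 3, 5) - 96*I = (4 - 8*(0*5 - 3)*5) - 96*46 = (4 - 8*(0 - 3)*5) - 4416 = (4 - 8*(-3)*5) - 4416 = (4 + 120) - 4416 = 124 - 4416 = -4292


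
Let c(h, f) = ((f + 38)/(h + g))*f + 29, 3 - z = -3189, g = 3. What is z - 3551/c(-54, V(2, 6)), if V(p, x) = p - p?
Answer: 89017/29 ≈ 3069.6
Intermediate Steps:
V(p, x) = 0
z = 3192 (z = 3 - 1*(-3189) = 3 + 3189 = 3192)
c(h, f) = 29 + f*(38 + f)/(3 + h) (c(h, f) = ((f + 38)/(h + 3))*f + 29 = ((38 + f)/(3 + h))*f + 29 = f*(38 + f)/(3 + h) + 29 = 29 + f*(38 + f)/(3 + h))
z - 3551/c(-54, V(2, 6)) = 3192 - 3551/((87 + 0² + 29*(-54) + 38*0)/(3 - 54)) = 3192 - 3551/((87 + 0 - 1566 + 0)/(-51)) = 3192 - 3551/((-1/51*(-1479))) = 3192 - 3551/29 = 89017/29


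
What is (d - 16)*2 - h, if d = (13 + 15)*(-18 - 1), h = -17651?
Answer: 16555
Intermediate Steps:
d = -532 (d = 28*(-19) = -532)
(d - 16)*2 - h = (-532 - 16)*2 - 1*(-17651) = -548*2 + 17651 = -1096 + 17651 = 16555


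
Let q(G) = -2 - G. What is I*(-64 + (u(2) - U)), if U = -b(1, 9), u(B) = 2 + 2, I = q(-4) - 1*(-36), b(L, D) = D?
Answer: -1938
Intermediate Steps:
I = 38 (I = (-2 - 1*(-4)) - 1*(-36) = (-2 + 4) + 36 = 2 + 36 = 38)
u(B) = 4
U = -9 (U = -1*9 = -9)
I*(-64 + (u(2) - U)) = 38*(-64 + (4 - 1*(-9))) = 38*(-64 + (4 + 9)) = 38*(-64 + 13) = 38*(-51) = -1938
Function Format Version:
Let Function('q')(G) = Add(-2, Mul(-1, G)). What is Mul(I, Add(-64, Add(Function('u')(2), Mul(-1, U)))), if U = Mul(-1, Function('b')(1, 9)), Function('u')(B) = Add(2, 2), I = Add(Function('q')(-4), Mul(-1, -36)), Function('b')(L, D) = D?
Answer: -1938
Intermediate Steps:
I = 38 (I = Add(Add(-2, Mul(-1, -4)), Mul(-1, -36)) = Add(Add(-2, 4), 36) = Add(2, 36) = 38)
Function('u')(B) = 4
U = -9 (U = Mul(-1, 9) = -9)
Mul(I, Add(-64, Add(Function('u')(2), Mul(-1, U)))) = Mul(38, Add(-64, Add(4, Mul(-1, -9)))) = Mul(38, Add(-64, Add(4, 9))) = Mul(38, Add(-64, 13)) = Mul(38, -51) = -1938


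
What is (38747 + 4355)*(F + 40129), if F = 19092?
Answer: 2552543542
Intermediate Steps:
(38747 + 4355)*(F + 40129) = (38747 + 4355)*(19092 + 40129) = 43102*59221 = 2552543542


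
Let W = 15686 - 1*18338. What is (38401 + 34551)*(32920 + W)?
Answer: 2208111136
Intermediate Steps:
W = -2652 (W = 15686 - 18338 = -2652)
(38401 + 34551)*(32920 + W) = (38401 + 34551)*(32920 - 2652) = 72952*30268 = 2208111136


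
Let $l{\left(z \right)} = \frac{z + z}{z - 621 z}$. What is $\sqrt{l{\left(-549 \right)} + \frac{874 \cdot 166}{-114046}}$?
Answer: $\frac{i \sqrt{398531655966590}}{17677130} \approx 1.1293 i$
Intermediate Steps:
$l{\left(z \right)} = - \frac{1}{310}$ ($l{\left(z \right)} = \frac{2 z}{\left(-620\right) z} = 2 z \left(- \frac{1}{620 z}\right) = - \frac{1}{310}$)
$\sqrt{l{\left(-549 \right)} + \frac{874 \cdot 166}{-114046}} = \sqrt{- \frac{1}{310} + \frac{874 \cdot 166}{-114046}} = \sqrt{- \frac{1}{310} + 145084 \left(- \frac{1}{114046}\right)} = \sqrt{- \frac{1}{310} - \frac{72542}{57023}} = \sqrt{- \frac{22545043}{17677130}} = \frac{i \sqrt{398531655966590}}{17677130}$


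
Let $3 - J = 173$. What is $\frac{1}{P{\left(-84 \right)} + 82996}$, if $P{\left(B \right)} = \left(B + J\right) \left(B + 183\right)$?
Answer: $\frac{1}{57850} \approx 1.7286 \cdot 10^{-5}$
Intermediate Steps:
$J = -170$ ($J = 3 - 173 = -170$)
$P{\left(B \right)} = \left(-170 + B\right) \left(183 + B\right)$ ($P{\left(B \right)} = \left(B - 170\right) \left(B + 183\right) = \left(-170 + B\right) \left(183 + B\right)$)
$\frac{1}{P{\left(-84 \right)} + 82996} = \frac{1}{\left(-31110 + \left(-84\right)^{2} + 13 \left(-84\right)\right) + 82996} = \frac{1}{\left(-31110 + 7056 - 1092\right) + 82996} = \frac{1}{-25146 + 82996} = \frac{1}{57850}$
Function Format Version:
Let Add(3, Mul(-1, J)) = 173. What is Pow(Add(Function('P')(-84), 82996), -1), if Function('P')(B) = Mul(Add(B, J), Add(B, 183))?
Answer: Rational(1, 57850) ≈ 1.7286e-5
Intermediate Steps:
J = -170 (J = Add(3, Mul(-1, 173)) = Add(3, -173) = -170)
Function('P')(B) = Mul(Add(-170, B), Add(183, B)) (Function('P')(B) = Mul(Add(B, -170), Add(B, 183)) = Mul(Add(-170, B), Add(183, B)))
Pow(Add(Function('P')(-84), 82996), -1) = Pow(Add(Add(-31110, Pow(-84, 2), Mul(13, -84)), 82996), -1) = Pow(Add(Add(-31110, 7056, -1092), 82996), -1) = Pow(Add(-25146, 82996), -1) = Pow(57850, -1) = Rational(1, 57850)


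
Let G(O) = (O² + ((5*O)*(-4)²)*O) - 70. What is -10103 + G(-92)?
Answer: 675411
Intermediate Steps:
G(O) = -70 + 81*O² (G(O) = (O² + ((5*O)*16)*O) - 70 = (O² + (80*O)*O) - 70 = (O² + 80*O²) - 70 = 81*O² - 70 = -70 + 81*O²)
-10103 + G(-92) = -10103 + (-70 + 81*(-92)²) = -10103 + (-70 + 81*8464) = -10103 + (-70 + 685584) = -10103 + 685514 = 675411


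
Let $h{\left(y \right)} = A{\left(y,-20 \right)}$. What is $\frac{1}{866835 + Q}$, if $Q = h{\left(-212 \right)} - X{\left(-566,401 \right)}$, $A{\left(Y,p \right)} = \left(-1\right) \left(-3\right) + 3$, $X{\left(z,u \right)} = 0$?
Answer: $\frac{1}{866841} \approx 1.1536 \cdot 10^{-6}$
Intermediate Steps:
$A{\left(Y,p \right)} = 6$ ($A{\left(Y,p \right)} = 3 + 3 = 6$)
$h{\left(y \right)} = 6$
$Q = 6$ ($Q = 6 - 0 = 6 + 0 = 6$)
$\frac{1}{866835 + Q} = \frac{1}{866835 + 6} = \frac{1}{866841}$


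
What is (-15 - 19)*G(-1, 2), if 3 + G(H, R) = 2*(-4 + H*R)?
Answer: 510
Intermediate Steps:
G(H, R) = -11 + 2*H*R (G(H, R) = -3 + 2*(-4 + H*R) = -3 + (-8 + 2*H*R) = -11 + 2*H*R)
(-15 - 19)*G(-1, 2) = (-15 - 19)*(-11 + 2*(-1)*2) = -34*(-11 - 4) = -34*(-15) = 510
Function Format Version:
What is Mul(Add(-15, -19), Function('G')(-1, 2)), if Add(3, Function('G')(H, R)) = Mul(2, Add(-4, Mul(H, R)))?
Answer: 510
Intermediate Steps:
Function('G')(H, R) = Add(-11, Mul(2, H, R)) (Function('G')(H, R) = Add(-3, Mul(2, Add(-4, Mul(H, R)))) = Add(-3, Add(-8, Mul(2, H, R))) = Add(-11, Mul(2, H, R)))
Mul(Add(-15, -19), Function('G')(-1, 2)) = Mul(Add(-15, -19), Add(-11, Mul(2, -1, 2))) = Mul(-34, Add(-11, -4)) = Mul(-34, -15) = 510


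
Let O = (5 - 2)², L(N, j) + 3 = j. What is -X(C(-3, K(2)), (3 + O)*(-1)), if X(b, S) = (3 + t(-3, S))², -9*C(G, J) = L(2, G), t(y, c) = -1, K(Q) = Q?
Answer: -4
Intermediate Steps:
L(N, j) = -3 + j
O = 9 (O = 3² = 9)
C(G, J) = ⅓ - G/9 (C(G, J) = -(-3 + G)/9 = ⅓ - G/9)
X(b, S) = 4 (X(b, S) = (3 - 1)² = 2² = 4)
-X(C(-3, K(2)), (3 + O)*(-1)) = -1*4 = -4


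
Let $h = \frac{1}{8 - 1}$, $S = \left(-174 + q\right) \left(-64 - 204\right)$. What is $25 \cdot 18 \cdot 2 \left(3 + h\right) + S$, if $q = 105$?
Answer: $\frac{149244}{7} \approx 21321.0$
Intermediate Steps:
$S = 18492$ ($S = \left(-174 + 105\right) \left(-64 - 204\right) = \left(-69\right) \left(-268\right) = 18492$)
$h = \frac{1}{7} \approx 0.14286$
$25 \cdot 18 \cdot 2 \left(3 + h\right) + S = 25 \cdot 18 \cdot 2 \left(3 + \frac{1}{7}\right) + 18492 = 450 \cdot 2 \cdot \frac{22}{7} + 18492 = 450 \cdot \frac{44}{7} + 18492 = \frac{19800}{7} + 18492 = \frac{149244}{7}$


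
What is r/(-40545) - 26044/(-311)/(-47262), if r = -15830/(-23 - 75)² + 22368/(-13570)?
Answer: -5470981928445379/3236164183344320550 ≈ -0.0016906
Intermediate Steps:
r = -107408843/32581570 (r = -15830/((-98)²) + 22368*(-1/13570) = -15830/9604 - 11184/6785 = -15830*1/9604 - 11184/6785 = -7915/4802 - 11184/6785 = -107408843/32581570 ≈ -3.2966)
r/(-40545) - 26044/(-311)/(-47262) = -107408843/32581570/(-40545) - 26044/(-311)/(-47262) = -107408843/32581570*(-1/40545) - 26044*(-1/311)*(-1/47262) = 107408843/1321019755650 + (26044/311)*(-1/47262) = 107408843/1321019755650 - 13022/7349241 = -5470981928445379/3236164183344320550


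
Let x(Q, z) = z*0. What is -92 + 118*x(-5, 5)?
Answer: -92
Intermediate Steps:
x(Q, z) = 0
-92 + 118*x(-5, 5) = -92 + 118*0 = -92 + 0 = -92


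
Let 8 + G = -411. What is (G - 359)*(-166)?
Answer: 129148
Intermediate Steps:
G = -419 (G = -8 - 411 = -419)
(G - 359)*(-166) = (-419 - 359)*(-166) = -778*(-166) = 129148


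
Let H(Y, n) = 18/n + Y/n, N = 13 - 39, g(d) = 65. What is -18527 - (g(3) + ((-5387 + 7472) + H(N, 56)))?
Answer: -144738/7 ≈ -20677.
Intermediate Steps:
N = -26
-18527 - (g(3) + ((-5387 + 7472) + H(N, 56))) = -18527 - (65 + ((-5387 + 7472) + (18 - 26)/56)) = -18527 - (65 + (2085 + (1/56)*(-8))) = -18527 - (65 + (2085 - 1/7)) = -18527 - (65 + 14594/7) = -18527 - 1*15049/7 = -18527 - 15049/7 = -144738/7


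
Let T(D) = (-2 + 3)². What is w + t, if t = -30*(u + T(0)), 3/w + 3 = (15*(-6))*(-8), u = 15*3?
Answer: -329819/239 ≈ -1380.0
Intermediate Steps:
u = 45
T(D) = 1 (T(D) = 1² = 1)
w = 1/239 (w = 3/(-3 + (15*(-6))*(-8)) = 3/(-3 - 90*(-8)) = 3/(-3 + 720) = 3/717 = 3*(1/717) = 1/239 ≈ 0.0041841)
t = -1380 (t = -30*(45 + 1) = -30*46 = -1380)
w + t = 1/239 - 1380 = -329819/239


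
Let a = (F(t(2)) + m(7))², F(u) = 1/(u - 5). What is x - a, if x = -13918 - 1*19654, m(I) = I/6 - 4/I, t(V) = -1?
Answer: -1645037/49 ≈ -33572.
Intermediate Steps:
F(u) = 1/(-5 + u)
m(I) = -4/I + I/6 (m(I) = I*(⅙) - 4/I = I/6 - 4/I = -4/I + I/6)
x = -33572 (x = -13918 - 19654 = -33572)
a = 9/49 (a = (1/(-5 - 1) + (-4/7 + (⅙)*7))² = (1/(-6) + (-4*⅐ + 7/6))² = (-⅙ + (-4/7 + 7/6))² = (-⅙ + 25/42)² = (3/7)² = 9/49 ≈ 0.18367)
x - a = -33572 - 1*9/49 = -33572 - 9/49 = -1645037/49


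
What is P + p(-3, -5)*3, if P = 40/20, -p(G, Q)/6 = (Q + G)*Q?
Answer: -718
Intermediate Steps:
p(G, Q) = -6*Q*(G + Q) (p(G, Q) = -6*(Q + G)*Q = -6*(G + Q)*Q = -6*Q*(G + Q))
P = 2 (P = 40*(1/20) = 2)
P + p(-3, -5)*3 = 2 - 6*(-5)*(-3 - 5)*3 = 2 - 6*(-5)*(-8)*3 = 2 - 240*3 = 2 - 720 = -718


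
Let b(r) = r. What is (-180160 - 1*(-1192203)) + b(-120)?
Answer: 1011923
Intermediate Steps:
(-180160 - 1*(-1192203)) + b(-120) = (-180160 - 1*(-1192203)) - 120 = (-180160 + 1192203) - 120 = 1012043 - 120 = 1011923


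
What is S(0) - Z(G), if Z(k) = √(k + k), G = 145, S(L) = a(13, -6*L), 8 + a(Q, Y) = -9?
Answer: -17 - √290 ≈ -34.029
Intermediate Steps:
a(Q, Y) = -17 (a(Q, Y) = -8 - 9 = -17)
S(L) = -17
Z(k) = √2*√k (Z(k) = √(2*k) = √2*√k)
S(0) - Z(G) = -17 - √2*√145 = -17 - √290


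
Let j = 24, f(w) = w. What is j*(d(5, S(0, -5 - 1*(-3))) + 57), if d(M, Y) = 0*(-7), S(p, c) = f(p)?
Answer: 1368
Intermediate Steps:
S(p, c) = p
d(M, Y) = 0
j*(d(5, S(0, -5 - 1*(-3))) + 57) = 24*(0 + 57) = 24*57 = 1368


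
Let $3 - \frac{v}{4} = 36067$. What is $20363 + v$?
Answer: $-123893$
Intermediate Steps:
$v = -144256$ ($v = 12 - 144268 = -144256$)
$20363 + v = 20363 - 144256 = -123893$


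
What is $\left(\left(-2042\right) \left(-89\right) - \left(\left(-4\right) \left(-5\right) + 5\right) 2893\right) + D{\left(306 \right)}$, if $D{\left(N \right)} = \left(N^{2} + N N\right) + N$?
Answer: $296991$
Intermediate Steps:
$D{\left(N \right)} = N + 2 N^{2}$ ($D{\left(N \right)} = \left(N^{2} + N^{2}\right) + N = 2 N^{2} + N = N + 2 N^{2}$)
$\left(\left(-2042\right) \left(-89\right) - \left(\left(-4\right) \left(-5\right) + 5\right) 2893\right) + D{\left(306 \right)} = \left(\left(-2042\right) \left(-89\right) - \left(\left(-4\right) \left(-5\right) + 5\right) 2893\right) + 306 \left(1 + 2 \cdot 306\right) = \left(181738 - \left(20 + 5\right) 2893\right) + 306 \left(1 + 612\right) = \left(181738 - 25 \cdot 2893\right) + 306 \cdot 613 = \left(181738 - 72325\right) + 187578 = 109413 + 187578 = 296991$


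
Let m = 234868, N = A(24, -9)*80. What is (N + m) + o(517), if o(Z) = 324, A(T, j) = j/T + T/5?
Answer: 235546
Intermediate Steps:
A(T, j) = T/5 + j/T (A(T, j) = j/T + T*(1/5) = j/T + T/5 = T/5 + j/T)
N = 354 (N = ((1/5)*24 - 9/24)*80 = (24/5 - 9*1/24)*80 = (24/5 - 3/8)*80 = (177/40)*80 = 354)
(N + m) + o(517) = (354 + 234868) + 324 = 235222 + 324 = 235546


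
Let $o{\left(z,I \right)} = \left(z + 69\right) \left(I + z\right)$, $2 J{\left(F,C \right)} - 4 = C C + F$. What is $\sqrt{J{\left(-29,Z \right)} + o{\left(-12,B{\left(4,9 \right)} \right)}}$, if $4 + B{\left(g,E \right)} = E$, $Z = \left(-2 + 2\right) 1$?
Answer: $\frac{i \sqrt{1646}}{2} \approx 20.285 i$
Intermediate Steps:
$Z = 0$ ($Z = 0 \cdot 1 = 0$)
$B{\left(g,E \right)} = -4 + E$
$J{\left(F,C \right)} = 2 + \frac{F}{2} + \frac{C^{2}}{2}$ ($J{\left(F,C \right)} = 2 + \frac{C C + F}{2} = 2 + \frac{C^{2} + F}{2} = 2 + \frac{F + C^{2}}{2} = 2 + \left(\frac{F}{2} + \frac{C^{2}}{2}\right) = 2 + \frac{F}{2} + \frac{C^{2}}{2}$)
$o{\left(z,I \right)} = \left(69 + z\right) \left(I + z\right)$
$\sqrt{J{\left(-29,Z \right)} + o{\left(-12,B{\left(4,9 \right)} \right)}} = \sqrt{\left(2 + \frac{1}{2} \left(-29\right) + \frac{0^{2}}{2}\right) + \left(\left(-12\right)^{2} + 69 \left(-4 + 9\right) + 69 \left(-12\right) + \left(-4 + 9\right) \left(-12\right)\right)} = \sqrt{\left(2 - \frac{29}{2} + \frac{1}{2} \cdot 0\right) + \left(144 + 69 \cdot 5 - 828 + 5 \left(-12\right)\right)} = \sqrt{\left(2 - \frac{29}{2} + 0\right) + \left(144 + 345 - 828 - 60\right)} = \sqrt{- \frac{25}{2} - 399} = \sqrt{- \frac{823}{2}} = \frac{i \sqrt{1646}}{2}$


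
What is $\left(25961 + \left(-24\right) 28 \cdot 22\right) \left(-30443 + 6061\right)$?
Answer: $-272517614$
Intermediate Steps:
$\left(25961 + \left(-24\right) 28 \cdot 22\right) \left(-30443 + 6061\right) = \left(25961 - 14784\right) \left(-24382\right) = 11177 \left(-24382\right) = -272517614$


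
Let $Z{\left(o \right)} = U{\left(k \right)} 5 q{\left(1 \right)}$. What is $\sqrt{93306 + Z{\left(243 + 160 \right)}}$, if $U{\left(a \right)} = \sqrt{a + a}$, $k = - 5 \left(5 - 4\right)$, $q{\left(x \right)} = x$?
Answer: $\sqrt{93306 + 5 i \sqrt{10}} \approx 305.46 + 0.026 i$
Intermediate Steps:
$k = -5$ ($k = \left(-5\right) 1 = -5$)
$U{\left(a \right)} = \sqrt{2} \sqrt{a}$ ($U{\left(a \right)} = \sqrt{2 a} = \sqrt{2} \sqrt{a}$)
$Z{\left(o \right)} = 5 i \sqrt{10}$ ($Z{\left(o \right)} = \sqrt{2} \sqrt{-5} \cdot 5 \cdot 1 = \sqrt{2} i \sqrt{5} \cdot 5 \cdot 1 = i \sqrt{10} \cdot 5 \cdot 1 = 5 i \sqrt{10} \cdot 1 = 5 i \sqrt{10}$)
$\sqrt{93306 + Z{\left(243 + 160 \right)}} = \sqrt{93306 + 5 i \sqrt{10}}$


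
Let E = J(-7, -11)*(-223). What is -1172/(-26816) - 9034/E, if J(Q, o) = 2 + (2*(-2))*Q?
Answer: 31262053/22424880 ≈ 1.3941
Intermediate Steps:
J(Q, o) = 2 - 4*Q
E = -6690 (E = (2 - 4*(-7))*(-223) = (2 + 28)*(-223) = 30*(-223) = -6690)
-1172/(-26816) - 9034/E = -1172/(-26816) - 9034/(-6690) = -1172*(-1/26816) - 9034*(-1/6690) = 293/6704 + 4517/3345 = 31262053/22424880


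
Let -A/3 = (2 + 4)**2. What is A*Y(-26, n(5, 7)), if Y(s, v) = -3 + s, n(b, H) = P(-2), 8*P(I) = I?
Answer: 3132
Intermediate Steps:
P(I) = I/8
n(b, H) = -1/4 (n(b, H) = (1/8)*(-2) = -1/4)
A = -108 (A = -3*(2 + 4)**2 = -3*6**2 = -3*36 = -108)
A*Y(-26, n(5, 7)) = -108*(-3 - 26) = -108*(-29) = 3132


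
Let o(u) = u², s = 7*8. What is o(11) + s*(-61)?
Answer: -3295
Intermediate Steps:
s = 56
o(11) + s*(-61) = 11² + 56*(-61) = 121 - 3416 = -3295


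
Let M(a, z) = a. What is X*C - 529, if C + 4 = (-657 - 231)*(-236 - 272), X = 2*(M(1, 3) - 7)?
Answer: -5413729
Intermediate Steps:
X = -12 (X = 2*(1 - 7) = 2*(-6) = -12)
C = 451100 (C = -4 + (-657 - 231)*(-236 - 272) = -4 - 888*(-508) = -4 + 451104 = 451100)
X*C - 529 = -12*451100 - 529 = -5413200 - 529 = -5413729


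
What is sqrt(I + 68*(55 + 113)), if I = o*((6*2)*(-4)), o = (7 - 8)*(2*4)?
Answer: 12*sqrt(82) ≈ 108.66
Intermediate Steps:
o = -8 (o = -1*8 = -8)
I = 384 (I = -8*6*2*(-4) = -96*(-4) = -8*(-48) = 384)
sqrt(I + 68*(55 + 113)) = sqrt(384 + 68*(55 + 113)) = sqrt(384 + 68*168) = sqrt(384 + 11424) = sqrt(11808) = 12*sqrt(82)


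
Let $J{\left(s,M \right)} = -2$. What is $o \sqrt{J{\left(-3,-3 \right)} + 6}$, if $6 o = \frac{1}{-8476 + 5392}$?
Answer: $- \frac{1}{9252} \approx -0.00010808$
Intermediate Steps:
$o = - \frac{1}{18504}$ ($o = \frac{1}{6 \left(-8476 + 5392\right)} = \frac{1}{6 \left(-3084\right)} = \frac{1}{6} \left(- \frac{1}{3084}\right) = - \frac{1}{18504} \approx -5.4042 \cdot 10^{-5}$)
$o \sqrt{J{\left(-3,-3 \right)} + 6} = - \frac{\sqrt{-2 + 6}}{18504} = - \frac{\sqrt{4}}{18504} = \left(- \frac{1}{18504}\right) 2 = - \frac{1}{9252}$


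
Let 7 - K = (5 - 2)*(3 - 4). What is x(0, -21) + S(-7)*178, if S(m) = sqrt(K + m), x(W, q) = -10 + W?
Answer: -10 + 178*sqrt(3) ≈ 298.31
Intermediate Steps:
K = 10 (K = 7 - (5 - 2)*(3 - 4) = 7 - 3*(-1) = 7 - 1*(-3) = 7 + 3 = 10)
S(m) = sqrt(10 + m)
x(0, -21) + S(-7)*178 = (-10 + 0) + sqrt(10 - 7)*178 = -10 + sqrt(3)*178 = -10 + 178*sqrt(3)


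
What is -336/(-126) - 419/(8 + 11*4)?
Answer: -841/156 ≈ -5.3910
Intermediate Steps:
-336/(-126) - 419/(8 + 11*4) = -336*(-1/126) - 419/(8 + 44) = 8/3 - 419/52 = -841/156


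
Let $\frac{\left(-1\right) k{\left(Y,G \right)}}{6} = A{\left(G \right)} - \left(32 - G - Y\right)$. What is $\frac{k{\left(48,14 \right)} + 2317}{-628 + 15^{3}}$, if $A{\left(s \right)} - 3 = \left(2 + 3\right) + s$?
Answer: $\frac{2005}{2747} \approx 0.72989$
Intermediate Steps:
$A{\left(s \right)} = 8 + s$ ($A{\left(s \right)} = 3 + \left(\left(2 + 3\right) + s\right) = 3 + \left(5 + s\right) = 8 + s$)
$k{\left(Y,G \right)} = 144 - 12 G - 6 Y$ ($k{\left(Y,G \right)} = - 6 \left(\left(8 + G\right) - \left(32 - G - Y\right)\right) = - 6 \left(\left(8 + G\right) + \left(-32 + G + Y\right)\right) = - 6 \left(-24 + Y + 2 G\right) = 144 - 12 G - 6 Y$)
$\frac{k{\left(48,14 \right)} + 2317}{-628 + 15^{3}} = \frac{\left(144 - 168 - 288\right) + 2317}{-628 + 15^{3}} = \frac{\left(144 - 168 - 288\right) + 2317}{-628 + 3375} = \frac{-312 + 2317}{2747} = 2005 \cdot \frac{1}{2747} = \frac{2005}{2747}$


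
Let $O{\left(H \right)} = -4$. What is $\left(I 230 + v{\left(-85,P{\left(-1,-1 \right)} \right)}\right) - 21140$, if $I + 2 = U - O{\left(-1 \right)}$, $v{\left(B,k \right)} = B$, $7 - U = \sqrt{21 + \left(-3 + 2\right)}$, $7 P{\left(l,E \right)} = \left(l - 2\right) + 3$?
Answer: $-19155 - 460 \sqrt{5} \approx -20184.0$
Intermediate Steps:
$P{\left(l,E \right)} = \frac{1}{7} + \frac{l}{7}$ ($P{\left(l,E \right)} = \frac{\left(l - 2\right) + 3}{7} = \frac{\left(-2 + l\right) + 3}{7} = \frac{1 + l}{7} = \frac{1}{7} + \frac{l}{7}$)
$U = 7 - 2 \sqrt{5}$ ($U = 7 - \sqrt{21 + \left(-3 + 2\right)} = 7 - \sqrt{21 - 1} = 7 - \sqrt{20} = 7 - 2 \sqrt{5} \approx 2.5279$)
$I = 9 - 2 \sqrt{5}$ ($I = -2 + \left(\left(7 - 2 \sqrt{5}\right) - -4\right) = -2 + \left(\left(7 - 2 \sqrt{5}\right) + 4\right) = -2 + \left(11 - 2 \sqrt{5}\right) = 9 - 2 \sqrt{5} \approx 4.5279$)
$\left(I 230 + v{\left(-85,P{\left(-1,-1 \right)} \right)}\right) - 21140 = \left(\left(9 - 2 \sqrt{5}\right) 230 - 85\right) - 21140 = \left(\left(2070 - 460 \sqrt{5}\right) - 85\right) - 21140 = \left(1985 - 460 \sqrt{5}\right) - 21140 = -19155 - 460 \sqrt{5}$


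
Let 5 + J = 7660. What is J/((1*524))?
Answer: 7655/524 ≈ 14.609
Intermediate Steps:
J = 7655 (J = -5 + 7660 = 7655)
J/((1*524)) = 7655/((1*524)) = 7655/524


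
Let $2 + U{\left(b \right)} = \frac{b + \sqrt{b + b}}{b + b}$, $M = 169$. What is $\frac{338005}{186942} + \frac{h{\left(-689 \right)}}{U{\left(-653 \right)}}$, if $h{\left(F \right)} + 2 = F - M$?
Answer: $\frac{631884461555}{1099032018} - \frac{1720 i \sqrt{1306}}{5879} \approx 574.95 - 10.573 i$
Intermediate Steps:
$U{\left(b \right)} = -2 + \frac{b + \sqrt{2} \sqrt{b}}{2 b}$ ($U{\left(b \right)} = -2 + \frac{b + \sqrt{b + b}}{b + b} = -2 + \frac{b + \sqrt{2 b}}{2 b} = -2 + \left(b + \sqrt{2} \sqrt{b}\right) \frac{1}{2 b} = -2 + \frac{b + \sqrt{2} \sqrt{b}}{2 b}$)
$h{\left(F \right)} = -171 + F$ ($h{\left(F \right)} = -2 + \left(F - 169\right) = -2 + \left(-169 + F\right) = -171 + F$)
$\frac{338005}{186942} + \frac{h{\left(-689 \right)}}{U{\left(-653 \right)}} = \frac{338005}{186942} + \frac{-171 - 689}{- \frac{3}{2} + \frac{\sqrt{2}}{2 i \sqrt{653}}} = 338005 \cdot \frac{1}{186942} - \frac{860}{- \frac{3}{2} + \frac{\sqrt{2} \left(- \frac{i \sqrt{653}}{653}\right)}{2}} = \frac{338005}{186942} - \frac{860}{- \frac{3}{2} - \frac{i \sqrt{1306}}{1306}}$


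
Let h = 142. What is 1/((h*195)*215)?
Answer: 1/5953350 ≈ 1.6797e-7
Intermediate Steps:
1/((h*195)*215) = 1/((142*195)*215) = 1/(27690*215) = 1/5953350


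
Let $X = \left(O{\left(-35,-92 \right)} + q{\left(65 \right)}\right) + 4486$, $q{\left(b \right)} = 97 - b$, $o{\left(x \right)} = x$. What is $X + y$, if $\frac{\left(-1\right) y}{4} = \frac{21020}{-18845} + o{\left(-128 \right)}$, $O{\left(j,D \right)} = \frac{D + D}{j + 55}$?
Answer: $\frac{94701056}{18845} \approx 5025.3$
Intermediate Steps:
$O{\left(j,D \right)} = \frac{2 D}{55 + j}$
$X = \frac{22544}{5}$ ($X = \left(2 \left(-92\right) \frac{1}{55 - 35} + \left(97 - 65\right)\right) + 4486 = \left(2 \left(-92\right) \frac{1}{20} + \left(97 - 65\right)\right) + 4486 = \left(2 \left(-92\right) \frac{1}{20} + 32\right) + 4486 = \left(- \frac{46}{5} + 32\right) + 4486 = \frac{114}{5} + 4486 = \frac{22544}{5} \approx 4508.8$)
$y = \frac{1946544}{3769}$ ($y = - 4 \left(\frac{21020}{-18845} - 128\right) = - 4 \left(21020 \left(- \frac{1}{18845}\right) - 128\right) = - 4 \left(- \frac{4204}{3769} - 128\right) = \left(-4\right) \left(- \frac{486636}{3769}\right) = \frac{1946544}{3769} \approx 516.46$)
$X + y = \frac{22544}{5} + \frac{1946544}{3769} = \frac{94701056}{18845}$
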